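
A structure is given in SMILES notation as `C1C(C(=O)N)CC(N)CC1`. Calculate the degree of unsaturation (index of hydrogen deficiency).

2

Atom tally by fragment:
  cyclohexane ring core → C:6 H:12
  (− 2 ring H displaced by substituents)
  + CONH2 → C:1 H:2 O:1 N:1
  + NH2 → N:1 H:2
Element totals:
  C: 7
  H: 14
  N: 2
  O: 1
Molecular formula: C7H14N2O.
DoU = (2C + 2 + N − H − X) / 2 = (2·7 + 2 + 2 − 14 − 0) / 2 = 2.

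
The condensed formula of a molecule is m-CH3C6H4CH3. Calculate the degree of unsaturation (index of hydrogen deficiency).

Element totals:
  C: 8
  H: 10
Molecular formula: C8H10.
DoU = (2C + 2 + N − H − X) / 2 = (2·8 + 2 + 0 − 10 − 0) / 2 = 4.

4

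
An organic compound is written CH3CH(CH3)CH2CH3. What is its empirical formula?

Element totals:
  C: 5
  H: 12
Molecular formula: C5H12.
gcd of subscripts (5, 12) = 1, so the empirical formula equals the molecular formula.

C5H12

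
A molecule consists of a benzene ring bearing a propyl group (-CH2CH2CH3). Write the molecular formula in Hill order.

C9H12

Atom tally by fragment:
  benzene ring core → C:6 H:6
  (− 1 ring H displaced by substituents)
  + CH2CH2CH3 → C:3 H:7
Element totals:
  C: 9
  H: 12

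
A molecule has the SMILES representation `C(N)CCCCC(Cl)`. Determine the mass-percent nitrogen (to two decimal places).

10.33%

Atom tally by fragment:
  H2NCH2 → C:1 H:4 N:1
  CH2 → C:1 H:2
  CH2 → C:1 H:2
  CH2 → C:1 H:2
  CH2 → C:1 H:2
  CH2Cl → C:1 H:2 Cl:1
Element totals:
  C: 6
  H: 14
  Cl: 1
  N: 1
Molecular formula: C6H14ClN.
Molar mass = 135.635 g/mol.
Mass from N: 1 × 14.007 = 14.007 g/mol.
%N = 14.007 / 135.635 × 100 = 10.33%.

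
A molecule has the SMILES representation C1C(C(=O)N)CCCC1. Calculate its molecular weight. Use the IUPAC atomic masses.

127.19 g/mol

Atom tally by fragment:
  cyclohexane ring core → C:6 H:12
  (− 1 ring H displaced by substituents)
  + CONH2 → C:1 H:2 O:1 N:1
Element totals:
  C: 7
  H: 13
  N: 1
  O: 1
Molecular formula: C7H13NO.
  M = 7(12.011) + 13(1.008) + 14.007 + 15.999
    = 84.077 + 13.104 + 14.007 + 15.999 = 127.187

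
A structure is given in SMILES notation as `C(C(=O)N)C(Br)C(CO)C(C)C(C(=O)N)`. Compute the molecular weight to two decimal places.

281.15 g/mol

Atom tally by fragment:
  H2NOCCH2 → C:2 H:4 O:1 N:1
  CH(Br) → C:1 H:1 Br:1
  CH(CH2OH) → C:2 H:4 O:1
  CH(CH3) → C:2 H:4
  CH2CONH2 → C:2 H:4 O:1 N:1
Element totals:
  C: 9
  H: 17
  Br: 1
  N: 2
  O: 3
Molecular formula: C9H17BrN2O3.
  M = 9(12.011) + 17(1.008) + 79.904 + 2(14.007) + 3(15.999)
    = 108.099 + 17.136 + 79.904 + 28.014 + 47.997 = 281.150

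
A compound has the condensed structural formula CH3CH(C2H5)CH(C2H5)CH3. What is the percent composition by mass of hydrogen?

15.88%

Element totals:
  C: 8
  H: 18
Molecular formula: C8H18.
Molar mass = 114.232 g/mol.
Mass from H: 18 × 1.008 = 18.144 g/mol.
%H = 18.144 / 114.232 × 100 = 15.88%.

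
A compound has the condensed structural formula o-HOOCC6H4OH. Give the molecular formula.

Atom tally by fragment:
  benzene ring core → C:6 H:6
  (− 2 ring H displaced by substituents)
  + COOH → C:1 H:1 O:2
  + OH → O:1 H:1
Element totals:
  C: 7
  H: 6
  O: 3

C7H6O3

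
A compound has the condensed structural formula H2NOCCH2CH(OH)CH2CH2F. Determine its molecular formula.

C5H10FNO2

Atom tally by fragment:
  H2NOCCH2 → C:2 H:4 O:1 N:1
  CH(OH) → C:1 H:2 O:1
  CH2 → C:1 H:2
  CH2F → C:1 H:2 F:1
Element totals:
  C: 5
  H: 10
  F: 1
  N: 1
  O: 2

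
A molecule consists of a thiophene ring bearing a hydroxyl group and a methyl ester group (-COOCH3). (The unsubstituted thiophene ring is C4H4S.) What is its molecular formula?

Atom tally by fragment:
  thiophene ring core → C:4 H:4 S:1
  (− 2 ring H displaced by substituents)
  + OH → O:1 H:1
  + COOCH3 → C:2 H:3 O:2
Element totals:
  C: 6
  H: 6
  O: 3
  S: 1

C6H6O3S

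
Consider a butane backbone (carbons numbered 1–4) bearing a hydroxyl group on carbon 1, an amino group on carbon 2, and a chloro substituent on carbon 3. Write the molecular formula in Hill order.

Atom tally by fragment:
  HOCH2 → C:1 H:3 O:1
  CH(NH2) → C:1 H:3 N:1
  CH(Cl) → C:1 H:1 Cl:1
  CH3 → C:1 H:3
Element totals:
  C: 4
  H: 10
  Cl: 1
  N: 1
  O: 1

C4H10ClNO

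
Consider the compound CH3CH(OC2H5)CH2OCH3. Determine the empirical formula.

Element totals:
  C: 6
  H: 14
  O: 2
Molecular formula: C6H14O2.
gcd of subscripts = 2; dividing each by 2:
  C: 6/2 = 3
  H: 14/2 = 7
  O: 2/2 = 1

C3H7O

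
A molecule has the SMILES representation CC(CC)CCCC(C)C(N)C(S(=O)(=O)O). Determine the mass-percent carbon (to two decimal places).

52.56%

Atom tally by fragment:
  CH3 → C:1 H:3
  CH(C2H5) → C:3 H:6
  CH2 → C:1 H:2
  CH2 → C:1 H:2
  CH2 → C:1 H:2
  CH(CH3) → C:2 H:4
  CH(NH2) → C:1 H:3 N:1
  CH2SO3H → C:1 H:3 S:1 O:3
Element totals:
  C: 11
  H: 25
  N: 1
  O: 3
  S: 1
Molecular formula: C11H25NO3S.
Molar mass = 251.385 g/mol.
Mass from C: 11 × 12.011 = 132.121 g/mol.
%C = 132.121 / 251.385 × 100 = 52.56%.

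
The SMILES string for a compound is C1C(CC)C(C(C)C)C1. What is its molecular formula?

Atom tally by fragment:
  cyclobutane ring core → C:4 H:8
  (− 2 ring H displaced by substituents)
  + C2H5 → C:2 H:5
  + CH(CH3)2 → C:3 H:7
Element totals:
  C: 9
  H: 18

C9H18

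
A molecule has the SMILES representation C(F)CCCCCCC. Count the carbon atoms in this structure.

Atom tally by fragment:
  FCH2 → C:1 H:2 F:1
  CH2 → C:1 H:2
  CH2 → C:1 H:2
  CH2 → C:1 H:2
  CH2 → C:1 H:2
  CH2 → C:1 H:2
  CH2 → C:1 H:2
  CH3 → C:1 H:3
Element totals:
  C: 8
  H: 17
  F: 1

8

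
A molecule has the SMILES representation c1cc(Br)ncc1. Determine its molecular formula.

Atom tally by fragment:
  pyridine ring core → C:5 H:5 N:1
  (− 1 ring H displaced by substituents)
  + Br → Br:1
Element totals:
  C: 5
  H: 4
  Br: 1
  N: 1

C5H4BrN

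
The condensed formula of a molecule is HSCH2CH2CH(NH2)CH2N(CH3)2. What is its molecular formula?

Atom tally by fragment:
  HSCH2 → C:1 H:3 S:1
  CH2 → C:1 H:2
  CH(NH2) → C:1 H:3 N:1
  CH2N(CH3)2 → C:3 H:8 N:1
Element totals:
  C: 6
  H: 16
  N: 2
  S: 1

C6H16N2S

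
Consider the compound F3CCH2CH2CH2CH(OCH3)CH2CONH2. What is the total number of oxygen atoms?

2

Atom tally by fragment:
  F3CCH2 → C:2 H:2 F:3
  CH2 → C:1 H:2
  CH2 → C:1 H:2
  CH(OCH3) → C:2 H:4 O:1
  CH2CONH2 → C:2 H:4 O:1 N:1
Element totals:
  C: 8
  H: 14
  F: 3
  N: 1
  O: 2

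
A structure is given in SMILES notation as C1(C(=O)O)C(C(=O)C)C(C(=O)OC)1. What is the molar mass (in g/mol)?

186.16 g/mol

Atom tally by fragment:
  cyclopropane ring core → C:3 H:6
  (− 3 ring H displaced by substituents)
  + COOH → C:1 H:1 O:2
  + COCH3 → C:2 H:3 O:1
  + COOCH3 → C:2 H:3 O:2
Element totals:
  C: 8
  H: 10
  O: 5
Molecular formula: C8H10O5.
  M = 8(12.011) + 10(1.008) + 5(15.999)
    = 96.088 + 10.080 + 79.995 = 186.163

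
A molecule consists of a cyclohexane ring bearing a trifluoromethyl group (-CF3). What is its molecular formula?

C7H11F3

Atom tally by fragment:
  cyclohexane ring core → C:6 H:12
  (− 1 ring H displaced by substituents)
  + CF3 → C:1 F:3
Element totals:
  C: 7
  H: 11
  F: 3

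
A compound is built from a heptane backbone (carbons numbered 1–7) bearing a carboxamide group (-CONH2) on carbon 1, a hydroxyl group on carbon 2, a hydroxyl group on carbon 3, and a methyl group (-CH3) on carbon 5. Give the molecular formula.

Atom tally by fragment:
  H2NOCCH2 → C:2 H:4 O:1 N:1
  CH(OH) → C:1 H:2 O:1
  CH(OH) → C:1 H:2 O:1
  CH2 → C:1 H:2
  CH(CH3) → C:2 H:4
  CH2 → C:1 H:2
  CH3 → C:1 H:3
Element totals:
  C: 9
  H: 19
  N: 1
  O: 3

C9H19NO3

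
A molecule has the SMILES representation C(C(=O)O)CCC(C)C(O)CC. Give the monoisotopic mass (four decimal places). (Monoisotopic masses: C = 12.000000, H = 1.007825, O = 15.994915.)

174.1256

Atom tally by fragment:
  HOOCCH2 → C:2 H:3 O:2
  CH2 → C:1 H:2
  CH2 → C:1 H:2
  CH(CH3) → C:2 H:4
  CH(OH) → C:1 H:2 O:1
  CH2 → C:1 H:2
  CH3 → C:1 H:3
Element totals:
  C: 9
  H: 18
  O: 3
Molecular formula: C9H18O3.
  M = 9(12.0) + 18(1.007825) + 3(15.994915)
    = 108.000000 + 18.140850 + 47.984745 = 174.125595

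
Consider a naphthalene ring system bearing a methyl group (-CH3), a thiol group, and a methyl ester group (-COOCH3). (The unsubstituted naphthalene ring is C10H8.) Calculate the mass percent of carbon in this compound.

Atom tally by fragment:
  naphthalene ring system core → C:10 H:8
  (− 3 ring H displaced by substituents)
  + CH3 → C:1 H:3
  + SH → S:1 H:1
  + COOCH3 → C:2 H:3 O:2
Element totals:
  C: 13
  H: 12
  O: 2
  S: 1
Molecular formula: C13H12O2S.
Molar mass = 232.297 g/mol.
Mass from C: 13 × 12.011 = 156.143 g/mol.
%C = 156.143 / 232.297 × 100 = 67.22%.

67.22%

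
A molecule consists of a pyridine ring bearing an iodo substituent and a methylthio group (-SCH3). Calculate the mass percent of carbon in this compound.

Atom tally by fragment:
  pyridine ring core → C:5 H:5 N:1
  (− 2 ring H displaced by substituents)
  + I → I:1
  + SCH3 → C:1 H:3 S:1
Element totals:
  C: 6
  H: 6
  I: 1
  N: 1
  S: 1
Molecular formula: C6H6INS.
Molar mass = 251.085 g/mol.
Mass from C: 6 × 12.011 = 72.066 g/mol.
%C = 72.066 / 251.085 × 100 = 28.70%.

28.70%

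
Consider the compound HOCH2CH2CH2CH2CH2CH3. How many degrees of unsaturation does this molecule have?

0

Element totals:
  C: 6
  H: 14
  O: 1
Molecular formula: C6H14O.
DoU = (2C + 2 + N − H − X) / 2 = (2·6 + 2 + 0 − 14 − 0) / 2 = 0.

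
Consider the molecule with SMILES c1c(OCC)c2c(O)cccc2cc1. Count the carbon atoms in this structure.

12

Atom tally by fragment:
  naphthalene ring system core → C:10 H:8
  (− 2 ring H displaced by substituents)
  + OC2H5 → C:2 H:5 O:1
  + OH → O:1 H:1
Element totals:
  C: 12
  H: 12
  O: 2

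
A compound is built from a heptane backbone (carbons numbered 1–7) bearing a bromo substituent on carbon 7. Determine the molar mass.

Atom tally by fragment:
  CH3 → C:1 H:3
  CH2 → C:1 H:2
  CH2 → C:1 H:2
  CH2 → C:1 H:2
  CH2 → C:1 H:2
  CH2 → C:1 H:2
  CH2Br → C:1 H:2 Br:1
Element totals:
  C: 7
  H: 15
  Br: 1
Molecular formula: C7H15Br.
  M = 7(12.011) + 15(1.008) + 79.904
    = 84.077 + 15.120 + 79.904 = 179.101

179.10 g/mol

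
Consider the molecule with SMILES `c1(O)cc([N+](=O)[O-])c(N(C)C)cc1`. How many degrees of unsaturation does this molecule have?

Atom tally by fragment:
  benzene ring core → C:6 H:6
  (− 3 ring H displaced by substituents)
  + OH → O:1 H:1
  + NO2 → N:1 O:2
  + N(CH3)2 → N:1 C:2 H:6
Element totals:
  C: 8
  H: 10
  N: 2
  O: 3
Molecular formula: C8H10N2O3.
DoU = (2C + 2 + N − H − X) / 2 = (2·8 + 2 + 2 − 10 − 0) / 2 = 5.

5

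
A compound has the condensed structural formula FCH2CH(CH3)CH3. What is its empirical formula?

Atom tally by fragment:
  FCH2 → C:1 H:2 F:1
  CH(CH3) → C:2 H:4
  CH3 → C:1 H:3
Element totals:
  C: 4
  H: 9
  F: 1
Molecular formula: C4H9F.
gcd of subscripts (4, 1, 9) = 1, so the empirical formula equals the molecular formula.

C4H9F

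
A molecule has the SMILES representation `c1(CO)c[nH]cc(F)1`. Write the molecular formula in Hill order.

Atom tally by fragment:
  pyrrole ring core → C:4 H:5 N:1
  (− 2 ring H displaced by substituents)
  + CH2OH → C:1 H:3 O:1
  + F → F:1
Element totals:
  C: 5
  H: 6
  F: 1
  N: 1
  O: 1

C5H6FNO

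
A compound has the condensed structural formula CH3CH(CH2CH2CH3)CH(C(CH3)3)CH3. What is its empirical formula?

C11H24

Atom tally by fragment:
  CH3 → C:1 H:3
  CH(CH2CH2CH3) → C:4 H:8
  CH(C(CH3)3) → C:5 H:10
  CH3 → C:1 H:3
Element totals:
  C: 11
  H: 24
Molecular formula: C11H24.
gcd of subscripts (11, 24) = 1, so the empirical formula equals the molecular formula.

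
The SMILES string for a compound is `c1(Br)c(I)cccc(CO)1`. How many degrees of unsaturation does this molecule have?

Atom tally by fragment:
  benzene ring core → C:6 H:6
  (− 3 ring H displaced by substituents)
  + Br → Br:1
  + I → I:1
  + CH2OH → C:1 H:3 O:1
Element totals:
  C: 7
  H: 6
  Br: 1
  I: 1
  O: 1
Molecular formula: C7H6BrIO.
DoU = (2C + 2 + N − H − X) / 2 = (2·7 + 2 + 0 − 6 − 2) / 2 = 4.

4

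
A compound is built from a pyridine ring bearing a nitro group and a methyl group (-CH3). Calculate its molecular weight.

Atom tally by fragment:
  pyridine ring core → C:5 H:5 N:1
  (− 2 ring H displaced by substituents)
  + NO2 → N:1 O:2
  + CH3 → C:1 H:3
Element totals:
  C: 6
  H: 6
  N: 2
  O: 2
Molecular formula: C6H6N2O2.
  M = 6(12.011) + 6(1.008) + 2(14.007) + 2(15.999)
    = 72.066 + 6.048 + 28.014 + 31.998 = 138.126

138.13 g/mol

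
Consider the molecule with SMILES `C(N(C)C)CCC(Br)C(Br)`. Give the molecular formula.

C7H15Br2N

Atom tally by fragment:
  (CH3)2NCH2 → C:3 H:8 N:1
  CH2 → C:1 H:2
  CH2 → C:1 H:2
  CH(Br) → C:1 H:1 Br:1
  CH2Br → C:1 H:2 Br:1
Element totals:
  C: 7
  H: 15
  Br: 2
  N: 1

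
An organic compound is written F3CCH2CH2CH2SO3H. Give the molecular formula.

Atom tally by fragment:
  F3CCH2 → C:2 H:2 F:3
  CH2 → C:1 H:2
  CH2SO3H → C:1 H:3 S:1 O:3
Element totals:
  C: 4
  H: 7
  F: 3
  O: 3
  S: 1

C4H7F3O3S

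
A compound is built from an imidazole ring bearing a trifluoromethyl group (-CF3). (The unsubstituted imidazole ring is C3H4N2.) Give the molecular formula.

C4H3F3N2

Atom tally by fragment:
  imidazole ring core → C:3 H:4 N:2
  (− 1 ring H displaced by substituents)
  + CF3 → C:1 F:3
Element totals:
  C: 4
  H: 3
  F: 3
  N: 2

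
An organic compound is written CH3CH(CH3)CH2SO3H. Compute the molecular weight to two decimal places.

Atom tally by fragment:
  CH3 → C:1 H:3
  CH(CH3) → C:2 H:4
  CH2SO3H → C:1 H:3 S:1 O:3
Element totals:
  C: 4
  H: 10
  O: 3
  S: 1
Molecular formula: C4H10O3S.
  M = 4(12.011) + 10(1.008) + 3(15.999) + 32.06
    = 48.044 + 10.080 + 47.997 + 32.060 = 138.181

138.18 g/mol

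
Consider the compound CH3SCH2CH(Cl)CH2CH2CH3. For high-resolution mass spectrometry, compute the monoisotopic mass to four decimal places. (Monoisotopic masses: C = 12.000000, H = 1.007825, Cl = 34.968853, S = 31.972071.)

152.0426

Element totals:
  C: 6
  H: 13
  Cl: 1
  S: 1
Molecular formula: C6H13ClS.
  M = 6(12.0) + 13(1.007825) + 34.968853 + 31.972071
    = 72.000000 + 13.101725 + 34.968853 + 31.972071 = 152.042649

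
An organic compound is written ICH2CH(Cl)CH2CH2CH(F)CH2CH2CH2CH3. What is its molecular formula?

C9H17ClFI

Element totals:
  C: 9
  H: 17
  Cl: 1
  F: 1
  I: 1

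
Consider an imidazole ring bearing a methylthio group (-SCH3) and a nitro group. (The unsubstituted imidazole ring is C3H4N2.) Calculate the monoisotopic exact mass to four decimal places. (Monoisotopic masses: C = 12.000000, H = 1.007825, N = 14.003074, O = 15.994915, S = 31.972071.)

159.0102

Atom tally by fragment:
  imidazole ring core → C:3 H:4 N:2
  (− 2 ring H displaced by substituents)
  + SCH3 → C:1 H:3 S:1
  + NO2 → N:1 O:2
Element totals:
  C: 4
  H: 5
  N: 3
  O: 2
  S: 1
Molecular formula: C4H5N3O2S.
  M = 4(12.0) + 5(1.007825) + 3(14.003074) + 2(15.994915) + 31.972071
    = 48.000000 + 5.039125 + 42.009222 + 31.989830 + 31.972071 = 159.010248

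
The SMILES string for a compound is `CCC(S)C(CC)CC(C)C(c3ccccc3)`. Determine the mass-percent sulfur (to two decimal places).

12.80%

Atom tally by fragment:
  CH3 → C:1 H:3
  CH2 → C:1 H:2
  CH(SH) → C:1 H:2 S:1
  CH(C2H5) → C:3 H:6
  CH2 → C:1 H:2
  CH(CH3) → C:2 H:4
  CH2C6H5 → C:7 H:7
Element totals:
  C: 16
  H: 26
  S: 1
Molecular formula: C16H26S.
Molar mass = 250.444 g/mol.
Mass from S: 1 × 32.06 = 32.060 g/mol.
%S = 32.060 / 250.444 × 100 = 12.80%.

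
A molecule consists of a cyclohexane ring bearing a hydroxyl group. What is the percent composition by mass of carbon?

71.95%

Atom tally by fragment:
  cyclohexane ring core → C:6 H:12
  (− 1 ring H displaced by substituents)
  + OH → O:1 H:1
Element totals:
  C: 6
  H: 12
  O: 1
Molecular formula: C6H12O.
Molar mass = 100.161 g/mol.
Mass from C: 6 × 12.011 = 72.066 g/mol.
%C = 72.066 / 100.161 × 100 = 71.95%.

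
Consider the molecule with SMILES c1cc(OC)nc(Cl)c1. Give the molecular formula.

Atom tally by fragment:
  pyridine ring core → C:5 H:5 N:1
  (− 2 ring H displaced by substituents)
  + OCH3 → C:1 H:3 O:1
  + Cl → Cl:1
Element totals:
  C: 6
  H: 6
  Cl: 1
  N: 1
  O: 1

C6H6ClNO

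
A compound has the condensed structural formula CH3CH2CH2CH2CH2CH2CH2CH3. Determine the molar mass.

Atom tally by fragment:
  CH3 → C:1 H:3
  CH2 → C:1 H:2
  CH2 → C:1 H:2
  CH2 → C:1 H:2
  CH2 → C:1 H:2
  CH2 → C:1 H:2
  CH2 → C:1 H:2
  CH3 → C:1 H:3
Element totals:
  C: 8
  H: 18
Molecular formula: C8H18.
  M = 8(12.011) + 18(1.008)
    = 96.088 + 18.144 = 114.232

114.23 g/mol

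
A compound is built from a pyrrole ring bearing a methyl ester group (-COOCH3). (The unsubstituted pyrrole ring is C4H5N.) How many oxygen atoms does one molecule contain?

Atom tally by fragment:
  pyrrole ring core → C:4 H:5 N:1
  (− 1 ring H displaced by substituents)
  + COOCH3 → C:2 H:3 O:2
Element totals:
  C: 6
  H: 7
  N: 1
  O: 2

2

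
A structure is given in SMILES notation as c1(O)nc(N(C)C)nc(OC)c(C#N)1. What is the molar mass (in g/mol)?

194.19 g/mol

Atom tally by fragment:
  pyrimidine ring core → C:4 H:4 N:2
  (− 4 ring H displaced by substituents)
  + OH → O:1 H:1
  + N(CH3)2 → N:1 C:2 H:6
  + OCH3 → C:1 H:3 O:1
  + CN → C:1 N:1
Element totals:
  C: 8
  H: 10
  N: 4
  O: 2
Molecular formula: C8H10N4O2.
  M = 8(12.011) + 10(1.008) + 4(14.007) + 2(15.999)
    = 96.088 + 10.080 + 56.028 + 31.998 = 194.194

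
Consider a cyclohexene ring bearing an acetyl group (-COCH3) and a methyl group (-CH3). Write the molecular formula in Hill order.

Atom tally by fragment:
  cyclohexene ring core → C:6 H:10
  (− 2 ring H displaced by substituents)
  + COCH3 → C:2 H:3 O:1
  + CH3 → C:1 H:3
Element totals:
  C: 9
  H: 14
  O: 1

C9H14O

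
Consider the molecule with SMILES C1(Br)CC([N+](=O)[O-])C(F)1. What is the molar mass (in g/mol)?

197.99 g/mol

Atom tally by fragment:
  cyclobutane ring core → C:4 H:8
  (− 3 ring H displaced by substituents)
  + Br → Br:1
  + NO2 → N:1 O:2
  + F → F:1
Element totals:
  C: 4
  H: 5
  Br: 1
  F: 1
  N: 1
  O: 2
Molecular formula: C4H5BrFNO2.
  M = 4(12.011) + 5(1.008) + 79.904 + 18.998 + 14.007 + 2(15.999)
    = 48.044 + 5.040 + 79.904 + 18.998 + 14.007 + 31.998 = 197.991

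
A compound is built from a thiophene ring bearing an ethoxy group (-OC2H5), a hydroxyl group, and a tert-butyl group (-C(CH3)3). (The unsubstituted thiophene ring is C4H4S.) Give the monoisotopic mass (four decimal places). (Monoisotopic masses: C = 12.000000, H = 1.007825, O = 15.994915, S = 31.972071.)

Atom tally by fragment:
  thiophene ring core → C:4 H:4 S:1
  (− 3 ring H displaced by substituents)
  + OC2H5 → C:2 H:5 O:1
  + OH → O:1 H:1
  + C(CH3)3 → C:4 H:9
Element totals:
  C: 10
  H: 16
  O: 2
  S: 1
Molecular formula: C10H16O2S.
  M = 10(12.0) + 16(1.007825) + 2(15.994915) + 31.972071
    = 120.000000 + 16.125200 + 31.989830 + 31.972071 = 200.087101

200.0871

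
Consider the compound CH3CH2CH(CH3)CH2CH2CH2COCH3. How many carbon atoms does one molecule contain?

Atom tally by fragment:
  CH3 → C:1 H:3
  CH2 → C:1 H:2
  CH(CH3) → C:2 H:4
  CH2 → C:1 H:2
  CH2 → C:1 H:2
  CH2COCH3 → C:3 H:5 O:1
Element totals:
  C: 9
  H: 18
  O: 1

9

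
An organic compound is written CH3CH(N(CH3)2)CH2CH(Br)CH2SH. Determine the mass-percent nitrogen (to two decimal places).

Atom tally by fragment:
  CH3 → C:1 H:3
  CH(N(CH3)2) → C:3 H:7 N:1
  CH2 → C:1 H:2
  CH(Br) → C:1 H:1 Br:1
  CH2SH → C:1 H:3 S:1
Element totals:
  C: 7
  H: 16
  Br: 1
  N: 1
  S: 1
Molecular formula: C7H16BrNS.
Molar mass = 226.176 g/mol.
Mass from N: 1 × 14.007 = 14.007 g/mol.
%N = 14.007 / 226.176 × 100 = 6.19%.

6.19%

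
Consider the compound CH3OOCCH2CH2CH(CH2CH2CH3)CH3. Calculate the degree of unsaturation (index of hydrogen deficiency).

Element totals:
  C: 9
  H: 18
  O: 2
Molecular formula: C9H18O2.
DoU = (2C + 2 + N − H − X) / 2 = (2·9 + 2 + 0 − 18 − 0) / 2 = 1.

1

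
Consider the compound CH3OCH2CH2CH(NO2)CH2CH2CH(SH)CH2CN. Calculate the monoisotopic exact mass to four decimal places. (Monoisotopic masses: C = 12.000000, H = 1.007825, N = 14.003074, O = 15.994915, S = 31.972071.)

232.0882

Atom tally by fragment:
  CH3OCH2 → C:2 H:5 O:1
  CH2 → C:1 H:2
  CH(NO2) → C:1 H:1 N:1 O:2
  CH2 → C:1 H:2
  CH2 → C:1 H:2
  CH(SH) → C:1 H:2 S:1
  CH2CN → C:2 H:2 N:1
Element totals:
  C: 9
  H: 16
  N: 2
  O: 3
  S: 1
Molecular formula: C9H16N2O3S.
  M = 9(12.0) + 16(1.007825) + 2(14.003074) + 3(15.994915) + 31.972071
    = 108.000000 + 16.125200 + 28.006148 + 47.984745 + 31.972071 = 232.088164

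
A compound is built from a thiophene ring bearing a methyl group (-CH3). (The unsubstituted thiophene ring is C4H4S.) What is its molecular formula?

C5H6S

Atom tally by fragment:
  thiophene ring core → C:4 H:4 S:1
  (− 1 ring H displaced by substituents)
  + CH3 → C:1 H:3
Element totals:
  C: 5
  H: 6
  S: 1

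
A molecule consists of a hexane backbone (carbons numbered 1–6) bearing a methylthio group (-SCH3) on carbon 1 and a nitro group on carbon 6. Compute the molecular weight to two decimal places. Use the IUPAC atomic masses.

Atom tally by fragment:
  CH3SCH2 → C:2 H:5 S:1
  CH2 → C:1 H:2
  CH2 → C:1 H:2
  CH2 → C:1 H:2
  CH2 → C:1 H:2
  CH2NO2 → C:1 H:2 N:1 O:2
Element totals:
  C: 7
  H: 15
  N: 1
  O: 2
  S: 1
Molecular formula: C7H15NO2S.
  M = 7(12.011) + 15(1.008) + 14.007 + 2(15.999) + 32.06
    = 84.077 + 15.120 + 14.007 + 31.998 + 32.060 = 177.262

177.26 g/mol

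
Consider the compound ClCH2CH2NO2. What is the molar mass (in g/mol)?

Element totals:
  C: 2
  H: 4
  Cl: 1
  N: 1
  O: 2
Molecular formula: C2H4ClNO2.
  M = 2(12.011) + 4(1.008) + 35.45 + 14.007 + 2(15.999)
    = 24.022 + 4.032 + 35.450 + 14.007 + 31.998 = 109.509

109.51 g/mol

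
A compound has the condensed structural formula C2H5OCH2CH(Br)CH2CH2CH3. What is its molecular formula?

C7H15BrO

Atom tally by fragment:
  C2H5OCH2 → C:3 H:7 O:1
  CH(Br) → C:1 H:1 Br:1
  CH2 → C:1 H:2
  CH2 → C:1 H:2
  CH3 → C:1 H:3
Element totals:
  C: 7
  H: 15
  Br: 1
  O: 1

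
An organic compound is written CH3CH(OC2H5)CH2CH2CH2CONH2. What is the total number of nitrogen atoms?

Element totals:
  C: 8
  H: 17
  N: 1
  O: 2

1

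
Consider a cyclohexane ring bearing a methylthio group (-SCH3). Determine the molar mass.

130.25 g/mol

Atom tally by fragment:
  cyclohexane ring core → C:6 H:12
  (− 1 ring H displaced by substituents)
  + SCH3 → C:1 H:3 S:1
Element totals:
  C: 7
  H: 14
  S: 1
Molecular formula: C7H14S.
  M = 7(12.011) + 14(1.008) + 32.06
    = 84.077 + 14.112 + 32.060 = 130.249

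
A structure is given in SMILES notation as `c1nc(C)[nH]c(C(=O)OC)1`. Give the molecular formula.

Atom tally by fragment:
  imidazole ring core → C:3 H:4 N:2
  (− 2 ring H displaced by substituents)
  + CH3 → C:1 H:3
  + COOCH3 → C:2 H:3 O:2
Element totals:
  C: 6
  H: 8
  N: 2
  O: 2

C6H8N2O2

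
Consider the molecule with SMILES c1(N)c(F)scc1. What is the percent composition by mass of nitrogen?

11.96%

Atom tally by fragment:
  thiophene ring core → C:4 H:4 S:1
  (− 2 ring H displaced by substituents)
  + NH2 → N:1 H:2
  + F → F:1
Element totals:
  C: 4
  H: 4
  F: 1
  N: 1
  S: 1
Molecular formula: C4H4FNS.
Molar mass = 117.141 g/mol.
Mass from N: 1 × 14.007 = 14.007 g/mol.
%N = 14.007 / 117.141 × 100 = 11.96%.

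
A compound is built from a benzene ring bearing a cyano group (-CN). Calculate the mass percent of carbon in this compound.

81.53%

Atom tally by fragment:
  benzene ring core → C:6 H:6
  (− 1 ring H displaced by substituents)
  + CN → C:1 N:1
Element totals:
  C: 7
  H: 5
  N: 1
Molecular formula: C7H5N.
Molar mass = 103.124 g/mol.
Mass from C: 7 × 12.011 = 84.077 g/mol.
%C = 84.077 / 103.124 × 100 = 81.53%.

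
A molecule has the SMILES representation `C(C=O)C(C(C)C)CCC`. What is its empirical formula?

C9H18O

Atom tally by fragment:
  OHCCH2 → C:2 H:3 O:1
  CH(CH(CH3)2) → C:4 H:8
  CH2 → C:1 H:2
  CH2 → C:1 H:2
  CH3 → C:1 H:3
Element totals:
  C: 9
  H: 18
  O: 1
Molecular formula: C9H18O.
gcd of subscripts (9, 18, 1) = 1, so the empirical formula equals the molecular formula.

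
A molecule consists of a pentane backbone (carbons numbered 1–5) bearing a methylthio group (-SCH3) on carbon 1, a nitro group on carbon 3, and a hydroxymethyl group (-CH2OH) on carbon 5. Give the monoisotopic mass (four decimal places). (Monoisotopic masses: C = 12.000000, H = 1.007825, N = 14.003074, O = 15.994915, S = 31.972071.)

Atom tally by fragment:
  CH3SCH2 → C:2 H:5 S:1
  CH2 → C:1 H:2
  CH(NO2) → C:1 H:1 N:1 O:2
  CH2 → C:1 H:2
  CH2CH2OH → C:2 H:5 O:1
Element totals:
  C: 7
  H: 15
  N: 1
  O: 3
  S: 1
Molecular formula: C7H15NO3S.
  M = 7(12.0) + 15(1.007825) + 14.003074 + 3(15.994915) + 31.972071
    = 84.000000 + 15.117375 + 14.003074 + 47.984745 + 31.972071 = 193.077265

193.0773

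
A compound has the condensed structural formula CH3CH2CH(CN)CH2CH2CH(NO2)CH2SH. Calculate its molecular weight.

Atom tally by fragment:
  CH3 → C:1 H:3
  CH2 → C:1 H:2
  CH(CN) → C:2 H:1 N:1
  CH2 → C:1 H:2
  CH2 → C:1 H:2
  CH(NO2) → C:1 H:1 N:1 O:2
  CH2SH → C:1 H:3 S:1
Element totals:
  C: 8
  H: 14
  N: 2
  O: 2
  S: 1
Molecular formula: C8H14N2O2S.
  M = 8(12.011) + 14(1.008) + 2(14.007) + 2(15.999) + 32.06
    = 96.088 + 14.112 + 28.014 + 31.998 + 32.060 = 202.272

202.27 g/mol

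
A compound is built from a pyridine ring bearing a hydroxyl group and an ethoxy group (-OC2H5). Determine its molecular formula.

C7H9NO2

Atom tally by fragment:
  pyridine ring core → C:5 H:5 N:1
  (− 2 ring H displaced by substituents)
  + OH → O:1 H:1
  + OC2H5 → C:2 H:5 O:1
Element totals:
  C: 7
  H: 9
  N: 1
  O: 2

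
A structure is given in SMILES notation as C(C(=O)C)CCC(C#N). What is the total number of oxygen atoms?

1

Atom tally by fragment:
  CH3COCH2 → C:3 H:5 O:1
  CH2 → C:1 H:2
  CH2 → C:1 H:2
  CH2CN → C:2 H:2 N:1
Element totals:
  C: 7
  H: 11
  N: 1
  O: 1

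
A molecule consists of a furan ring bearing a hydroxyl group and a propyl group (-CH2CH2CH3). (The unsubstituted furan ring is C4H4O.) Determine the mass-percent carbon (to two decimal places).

Atom tally by fragment:
  furan ring core → C:4 H:4 O:1
  (− 2 ring H displaced by substituents)
  + OH → O:1 H:1
  + CH2CH2CH3 → C:3 H:7
Element totals:
  C: 7
  H: 10
  O: 2
Molecular formula: C7H10O2.
Molar mass = 126.155 g/mol.
Mass from C: 7 × 12.011 = 84.077 g/mol.
%C = 84.077 / 126.155 × 100 = 66.65%.

66.65%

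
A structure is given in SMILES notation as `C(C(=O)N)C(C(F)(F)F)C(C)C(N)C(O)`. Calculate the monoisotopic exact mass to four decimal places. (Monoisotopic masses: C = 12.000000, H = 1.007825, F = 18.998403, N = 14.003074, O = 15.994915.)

228.1086

Atom tally by fragment:
  H2NOCCH2 → C:2 H:4 O:1 N:1
  CH(CF3) → C:2 H:1 F:3
  CH(CH3) → C:2 H:4
  CH(NH2) → C:1 H:3 N:1
  CH2OH → C:1 H:3 O:1
Element totals:
  C: 8
  H: 15
  F: 3
  N: 2
  O: 2
Molecular formula: C8H15F3N2O2.
  M = 8(12.0) + 15(1.007825) + 3(18.998403) + 2(14.003074) + 2(15.994915)
    = 96.000000 + 15.117375 + 56.995209 + 28.006148 + 31.989830 = 228.108562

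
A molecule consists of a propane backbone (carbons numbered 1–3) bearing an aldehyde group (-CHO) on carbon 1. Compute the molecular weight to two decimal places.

Atom tally by fragment:
  OHCCH2 → C:2 H:3 O:1
  CH2 → C:1 H:2
  CH3 → C:1 H:3
Element totals:
  C: 4
  H: 8
  O: 1
Molecular formula: C4H8O.
  M = 4(12.011) + 8(1.008) + 15.999
    = 48.044 + 8.064 + 15.999 = 72.107

72.11 g/mol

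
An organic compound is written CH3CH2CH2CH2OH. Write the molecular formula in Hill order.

C4H10O

Element totals:
  C: 4
  H: 10
  O: 1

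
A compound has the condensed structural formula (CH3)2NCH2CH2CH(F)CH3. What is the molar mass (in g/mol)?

Atom tally by fragment:
  (CH3)2NCH2 → C:3 H:8 N:1
  CH2 → C:1 H:2
  CH(F) → C:1 H:1 F:1
  CH3 → C:1 H:3
Element totals:
  C: 6
  H: 14
  F: 1
  N: 1
Molecular formula: C6H14FN.
  M = 6(12.011) + 14(1.008) + 18.998 + 14.007
    = 72.066 + 14.112 + 18.998 + 14.007 = 119.183

119.18 g/mol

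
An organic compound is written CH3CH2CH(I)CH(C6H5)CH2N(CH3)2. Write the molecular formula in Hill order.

Atom tally by fragment:
  CH3 → C:1 H:3
  CH2 → C:1 H:2
  CH(I) → C:1 H:1 I:1
  CH(C6H5) → C:7 H:6
  CH2N(CH3)2 → C:3 H:8 N:1
Element totals:
  C: 13
  H: 20
  I: 1
  N: 1

C13H20IN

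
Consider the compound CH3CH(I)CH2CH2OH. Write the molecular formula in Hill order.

C4H9IO

Atom tally by fragment:
  CH3 → C:1 H:3
  CH(I) → C:1 H:1 I:1
  CH2CH2OH → C:2 H:5 O:1
Element totals:
  C: 4
  H: 9
  I: 1
  O: 1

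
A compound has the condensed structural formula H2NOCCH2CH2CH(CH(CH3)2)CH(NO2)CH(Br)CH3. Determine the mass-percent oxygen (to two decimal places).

16.26%

Atom tally by fragment:
  H2NOCCH2 → C:2 H:4 O:1 N:1
  CH2 → C:1 H:2
  CH(CH(CH3)2) → C:4 H:8
  CH(NO2) → C:1 H:1 N:1 O:2
  CH(Br) → C:1 H:1 Br:1
  CH3 → C:1 H:3
Element totals:
  C: 10
  H: 19
  Br: 1
  N: 2
  O: 3
Molecular formula: C10H19BrN2O3.
Molar mass = 295.177 g/mol.
Mass from O: 3 × 15.999 = 47.997 g/mol.
%O = 47.997 / 295.177 × 100 = 16.26%.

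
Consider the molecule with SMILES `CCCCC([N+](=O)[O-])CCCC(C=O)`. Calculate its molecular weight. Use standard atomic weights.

Atom tally by fragment:
  CH3 → C:1 H:3
  CH2 → C:1 H:2
  CH2 → C:1 H:2
  CH2 → C:1 H:2
  CH(NO2) → C:1 H:1 N:1 O:2
  CH2 → C:1 H:2
  CH2 → C:1 H:2
  CH2 → C:1 H:2
  CH2CHO → C:2 H:3 O:1
Element totals:
  C: 10
  H: 19
  N: 1
  O: 3
Molecular formula: C10H19NO3.
  M = 10(12.011) + 19(1.008) + 14.007 + 3(15.999)
    = 120.110 + 19.152 + 14.007 + 47.997 = 201.266

201.27 g/mol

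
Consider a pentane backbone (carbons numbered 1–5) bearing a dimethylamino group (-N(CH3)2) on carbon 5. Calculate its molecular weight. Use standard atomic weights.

115.22 g/mol

Atom tally by fragment:
  CH3 → C:1 H:3
  CH2 → C:1 H:2
  CH2 → C:1 H:2
  CH2 → C:1 H:2
  CH2N(CH3)2 → C:3 H:8 N:1
Element totals:
  C: 7
  H: 17
  N: 1
Molecular formula: C7H17N.
  M = 7(12.011) + 17(1.008) + 14.007
    = 84.077 + 17.136 + 14.007 = 115.220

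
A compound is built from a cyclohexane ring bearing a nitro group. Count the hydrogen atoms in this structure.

11

Atom tally by fragment:
  cyclohexane ring core → C:6 H:12
  (− 1 ring H displaced by substituents)
  + NO2 → N:1 O:2
Element totals:
  C: 6
  H: 11
  N: 1
  O: 2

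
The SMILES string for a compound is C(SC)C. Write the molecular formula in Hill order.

C3H8S

Atom tally by fragment:
  CH3SCH2 → C:2 H:5 S:1
  CH3 → C:1 H:3
Element totals:
  C: 3
  H: 8
  S: 1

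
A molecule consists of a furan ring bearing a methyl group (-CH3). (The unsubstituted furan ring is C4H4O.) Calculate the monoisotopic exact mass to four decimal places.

82.0419

Atom tally by fragment:
  furan ring core → C:4 H:4 O:1
  (− 1 ring H displaced by substituents)
  + CH3 → C:1 H:3
Element totals:
  C: 5
  H: 6
  O: 1
Molecular formula: C5H6O.
  M = 5(12.0) + 6(1.007825) + 15.994915
    = 60.000000 + 6.046950 + 15.994915 = 82.041865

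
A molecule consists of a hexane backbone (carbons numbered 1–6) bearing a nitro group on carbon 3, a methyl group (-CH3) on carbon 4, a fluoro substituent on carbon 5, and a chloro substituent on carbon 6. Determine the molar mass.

197.63 g/mol

Atom tally by fragment:
  CH3 → C:1 H:3
  CH2 → C:1 H:2
  CH(NO2) → C:1 H:1 N:1 O:2
  CH(CH3) → C:2 H:4
  CH(F) → C:1 H:1 F:1
  CH2Cl → C:1 H:2 Cl:1
Element totals:
  C: 7
  H: 13
  Cl: 1
  F: 1
  N: 1
  O: 2
Molecular formula: C7H13ClFNO2.
  M = 7(12.011) + 13(1.008) + 35.45 + 18.998 + 14.007 + 2(15.999)
    = 84.077 + 13.104 + 35.450 + 18.998 + 14.007 + 31.998 = 197.634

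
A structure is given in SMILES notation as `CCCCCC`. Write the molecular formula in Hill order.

C6H14

Atom tally by fragment:
  CH3 → C:1 H:3
  CH2 → C:1 H:2
  CH2 → C:1 H:2
  CH2 → C:1 H:2
  CH2 → C:1 H:2
  CH3 → C:1 H:3
Element totals:
  C: 6
  H: 14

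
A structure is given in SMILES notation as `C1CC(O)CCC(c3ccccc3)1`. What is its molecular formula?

C12H16O

Atom tally by fragment:
  cyclohexane ring core → C:6 H:12
  (− 2 ring H displaced by substituents)
  + OH → O:1 H:1
  + C6H5 → C:6 H:5
Element totals:
  C: 12
  H: 16
  O: 1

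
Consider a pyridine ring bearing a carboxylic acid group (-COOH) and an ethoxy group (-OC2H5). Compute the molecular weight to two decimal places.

167.16 g/mol

Atom tally by fragment:
  pyridine ring core → C:5 H:5 N:1
  (− 2 ring H displaced by substituents)
  + COOH → C:1 H:1 O:2
  + OC2H5 → C:2 H:5 O:1
Element totals:
  C: 8
  H: 9
  N: 1
  O: 3
Molecular formula: C8H9NO3.
  M = 8(12.011) + 9(1.008) + 14.007 + 3(15.999)
    = 96.088 + 9.072 + 14.007 + 47.997 = 167.164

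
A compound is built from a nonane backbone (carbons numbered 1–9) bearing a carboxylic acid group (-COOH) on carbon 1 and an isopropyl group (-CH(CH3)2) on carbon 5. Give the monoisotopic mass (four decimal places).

214.1933

Atom tally by fragment:
  HOOCCH2 → C:2 H:3 O:2
  CH2 → C:1 H:2
  CH2 → C:1 H:2
  CH2 → C:1 H:2
  CH(CH(CH3)2) → C:4 H:8
  CH2 → C:1 H:2
  CH2 → C:1 H:2
  CH2 → C:1 H:2
  CH3 → C:1 H:3
Element totals:
  C: 13
  H: 26
  O: 2
Molecular formula: C13H26O2.
  M = 13(12.0) + 26(1.007825) + 2(15.994915)
    = 156.000000 + 26.203450 + 31.989830 = 214.193280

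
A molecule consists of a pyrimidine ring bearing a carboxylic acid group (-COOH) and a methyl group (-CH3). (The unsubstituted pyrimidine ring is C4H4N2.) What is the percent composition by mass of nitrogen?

20.28%

Atom tally by fragment:
  pyrimidine ring core → C:4 H:4 N:2
  (− 2 ring H displaced by substituents)
  + COOH → C:1 H:1 O:2
  + CH3 → C:1 H:3
Element totals:
  C: 6
  H: 6
  N: 2
  O: 2
Molecular formula: C6H6N2O2.
Molar mass = 138.126 g/mol.
Mass from N: 2 × 14.007 = 28.014 g/mol.
%N = 28.014 / 138.126 × 100 = 20.28%.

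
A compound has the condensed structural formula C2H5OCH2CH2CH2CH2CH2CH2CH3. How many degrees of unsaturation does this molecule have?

0

Atom tally by fragment:
  C2H5OCH2 → C:3 H:7 O:1
  CH2 → C:1 H:2
  CH2 → C:1 H:2
  CH2 → C:1 H:2
  CH2 → C:1 H:2
  CH2 → C:1 H:2
  CH3 → C:1 H:3
Element totals:
  C: 9
  H: 20
  O: 1
Molecular formula: C9H20O.
DoU = (2C + 2 + N − H − X) / 2 = (2·9 + 2 + 0 − 20 − 0) / 2 = 0.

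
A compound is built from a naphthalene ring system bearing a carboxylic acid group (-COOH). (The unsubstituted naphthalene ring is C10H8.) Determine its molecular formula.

C11H8O2

Atom tally by fragment:
  naphthalene ring system core → C:10 H:8
  (− 1 ring H displaced by substituents)
  + COOH → C:1 H:1 O:2
Element totals:
  C: 11
  H: 8
  O: 2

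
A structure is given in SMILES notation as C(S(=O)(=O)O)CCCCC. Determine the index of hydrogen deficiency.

Atom tally by fragment:
  HO3SCH2 → C:1 H:3 S:1 O:3
  CH2 → C:1 H:2
  CH2 → C:1 H:2
  CH2 → C:1 H:2
  CH2 → C:1 H:2
  CH3 → C:1 H:3
Element totals:
  C: 6
  H: 14
  O: 3
  S: 1
Molecular formula: C6H14O3S.
DoU = (2C + 2 + N − H − X) / 2 = (2·6 + 2 + 0 − 14 − 0) / 2 = 0.

0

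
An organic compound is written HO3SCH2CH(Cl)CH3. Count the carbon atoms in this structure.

Atom tally by fragment:
  HO3SCH2 → C:1 H:3 S:1 O:3
  CH(Cl) → C:1 H:1 Cl:1
  CH3 → C:1 H:3
Element totals:
  C: 3
  H: 7
  Cl: 1
  O: 3
  S: 1

3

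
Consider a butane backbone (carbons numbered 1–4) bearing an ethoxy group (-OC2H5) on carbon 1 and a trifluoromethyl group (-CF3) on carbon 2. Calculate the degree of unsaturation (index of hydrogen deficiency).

Atom tally by fragment:
  C2H5OCH2 → C:3 H:7 O:1
  CH(CF3) → C:2 H:1 F:3
  CH2 → C:1 H:2
  CH3 → C:1 H:3
Element totals:
  C: 7
  H: 13
  F: 3
  O: 1
Molecular formula: C7H13F3O.
DoU = (2C + 2 + N − H − X) / 2 = (2·7 + 2 + 0 − 13 − 3) / 2 = 0.

0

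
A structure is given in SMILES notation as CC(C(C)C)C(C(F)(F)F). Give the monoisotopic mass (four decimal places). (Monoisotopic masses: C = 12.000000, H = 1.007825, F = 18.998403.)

154.0969

Atom tally by fragment:
  CH3 → C:1 H:3
  CH(CH(CH3)2) → C:4 H:8
  CH2CF3 → C:2 H:2 F:3
Element totals:
  C: 7
  H: 13
  F: 3
Molecular formula: C7H13F3.
  M = 7(12.0) + 13(1.007825) + 3(18.998403)
    = 84.000000 + 13.101725 + 56.995209 = 154.096934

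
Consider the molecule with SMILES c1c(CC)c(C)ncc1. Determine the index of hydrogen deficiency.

Atom tally by fragment:
  pyridine ring core → C:5 H:5 N:1
  (− 2 ring H displaced by substituents)
  + C2H5 → C:2 H:5
  + CH3 → C:1 H:3
Element totals:
  C: 8
  H: 11
  N: 1
Molecular formula: C8H11N.
DoU = (2C + 2 + N − H − X) / 2 = (2·8 + 2 + 1 − 11 − 0) / 2 = 4.

4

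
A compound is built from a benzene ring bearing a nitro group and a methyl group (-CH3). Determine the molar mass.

Atom tally by fragment:
  benzene ring core → C:6 H:6
  (− 2 ring H displaced by substituents)
  + NO2 → N:1 O:2
  + CH3 → C:1 H:3
Element totals:
  C: 7
  H: 7
  N: 1
  O: 2
Molecular formula: C7H7NO2.
  M = 7(12.011) + 7(1.008) + 14.007 + 2(15.999)
    = 84.077 + 7.056 + 14.007 + 31.998 = 137.138

137.14 g/mol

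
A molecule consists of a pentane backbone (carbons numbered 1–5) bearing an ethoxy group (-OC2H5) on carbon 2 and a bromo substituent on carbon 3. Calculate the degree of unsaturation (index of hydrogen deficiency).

0

Atom tally by fragment:
  CH3 → C:1 H:3
  CH(OC2H5) → C:3 H:6 O:1
  CH(Br) → C:1 H:1 Br:1
  CH2 → C:1 H:2
  CH3 → C:1 H:3
Element totals:
  C: 7
  H: 15
  Br: 1
  O: 1
Molecular formula: C7H15BrO.
DoU = (2C + 2 + N − H − X) / 2 = (2·7 + 2 + 0 − 15 − 1) / 2 = 0.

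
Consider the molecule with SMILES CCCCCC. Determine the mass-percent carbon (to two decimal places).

83.62%

Atom tally by fragment:
  CH3 → C:1 H:3
  CH2 → C:1 H:2
  CH2 → C:1 H:2
  CH2 → C:1 H:2
  CH2 → C:1 H:2
  CH3 → C:1 H:3
Element totals:
  C: 6
  H: 14
Molecular formula: C6H14.
Molar mass = 86.178 g/mol.
Mass from C: 6 × 12.011 = 72.066 g/mol.
%C = 72.066 / 86.178 × 100 = 83.62%.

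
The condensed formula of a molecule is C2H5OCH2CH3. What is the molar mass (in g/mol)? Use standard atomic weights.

Atom tally by fragment:
  C2H5OCH2 → C:3 H:7 O:1
  CH3 → C:1 H:3
Element totals:
  C: 4
  H: 10
  O: 1
Molecular formula: C4H10O.
  M = 4(12.011) + 10(1.008) + 15.999
    = 48.044 + 10.080 + 15.999 = 74.123

74.12 g/mol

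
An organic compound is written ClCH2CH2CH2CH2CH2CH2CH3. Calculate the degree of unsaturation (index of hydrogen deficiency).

0

Atom tally by fragment:
  ClCH2 → C:1 H:2 Cl:1
  CH2 → C:1 H:2
  CH2 → C:1 H:2
  CH2 → C:1 H:2
  CH2 → C:1 H:2
  CH2 → C:1 H:2
  CH3 → C:1 H:3
Element totals:
  C: 7
  H: 15
  Cl: 1
Molecular formula: C7H15Cl.
DoU = (2C + 2 + N − H − X) / 2 = (2·7 + 2 + 0 − 15 − 1) / 2 = 0.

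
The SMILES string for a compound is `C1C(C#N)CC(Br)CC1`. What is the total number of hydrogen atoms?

Atom tally by fragment:
  cyclohexane ring core → C:6 H:12
  (− 2 ring H displaced by substituents)
  + CN → C:1 N:1
  + Br → Br:1
Element totals:
  C: 7
  H: 10
  Br: 1
  N: 1

10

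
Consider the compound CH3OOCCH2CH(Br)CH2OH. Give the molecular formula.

C5H9BrO3

Element totals:
  C: 5
  H: 9
  Br: 1
  O: 3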